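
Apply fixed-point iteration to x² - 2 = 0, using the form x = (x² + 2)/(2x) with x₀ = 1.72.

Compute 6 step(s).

Equation: x² - 2 = 0
Fixed-point form: x = (x² + 2)/(2x)
x₀ = 1.72

x_1 = g(1.720000) = 1.441395
x_2 = g(1.441395) = 1.414470
x_3 = g(1.414470) = 1.414214
x_4 = g(1.414214) = 1.414214
x_5 = g(1.414214) = 1.414214
x_6 = g(1.414214) = 1.414214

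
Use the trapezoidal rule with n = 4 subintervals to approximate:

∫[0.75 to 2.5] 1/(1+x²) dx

f(x) = 1/(1+x²)
a = 0.75, b = 2.5, n = 4
h = (b - a)/n = 0.437500

Trapezoidal rule: (h/2)[f(x₀) + 2f(x₁) + 2f(x₂) + ... + f(xₙ)]

x_0 = 0.7500, f(x_0) = 0.640000, coefficient = 1
x_1 = 1.1875, f(x_1) = 0.414911, coefficient = 2
x_2 = 1.6250, f(x_2) = 0.274678, coefficient = 2
x_3 = 2.0625, f(x_3) = 0.190335, coefficient = 2
x_4 = 2.5000, f(x_4) = 0.137931, coefficient = 1

I ≈ (0.437500/2) × 2.537778 = 0.555139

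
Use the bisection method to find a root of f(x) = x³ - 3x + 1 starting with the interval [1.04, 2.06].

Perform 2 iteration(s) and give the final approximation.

f(x) = x³ - 3x + 1
Initial interval: [1.04, 2.06]

Iteration 1:
  c_1 = (1.040000 + 2.060000)/2 = 1.550000
  f(c_1) = f(1.550000) = 0.073875
  f(a) × f(c) < 0, new interval: [1.040000, 1.550000]
Iteration 2:
  c_2 = (1.040000 + 1.550000)/2 = 1.295000
  f(c_2) = f(1.295000) = -0.713253
  f(a) × f(c) ≥ 0, new interval: [1.295000, 1.550000]

After 2 iteration(s), the approximation is c_2 = 1.295000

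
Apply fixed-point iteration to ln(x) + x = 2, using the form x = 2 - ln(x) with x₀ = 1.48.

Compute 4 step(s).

Equation: ln(x) + x = 2
Fixed-point form: x = 2 - ln(x)
x₀ = 1.48

x_1 = g(1.480000) = 1.607958
x_2 = g(1.607958) = 1.525035
x_3 = g(1.525035) = 1.577983
x_4 = g(1.577983) = 1.543853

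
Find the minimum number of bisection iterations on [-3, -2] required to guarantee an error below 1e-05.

We need (b-a)/2^n ≤ 1e-05
(-2 - (-3))/2^n ≤ 1e-05
1/2^n ≤ 1e-05
2^n ≥ 100000
n ≥ log₂(100000) = 16.61
n ≥ 17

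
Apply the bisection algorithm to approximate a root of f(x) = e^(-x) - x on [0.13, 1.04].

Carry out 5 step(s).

f(x) = e^(-x) - x
Initial interval: [0.13, 1.04]

Iteration 1:
  c_1 = (0.130000 + 1.040000)/2 = 0.585000
  f(c_1) = f(0.585000) = -0.027894
  f(a) × f(c) < 0, new interval: [0.130000, 0.585000]
Iteration 2:
  c_2 = (0.130000 + 0.585000)/2 = 0.357500
  f(c_2) = f(0.357500) = 0.341923
  f(a) × f(c) ≥ 0, new interval: [0.357500, 0.585000]
Iteration 3:
  c_3 = (0.357500 + 0.585000)/2 = 0.471250
  f(c_3) = f(0.471250) = 0.152972
  f(a) × f(c) ≥ 0, new interval: [0.471250, 0.585000]
Iteration 4:
  c_4 = (0.471250 + 0.585000)/2 = 0.528125
  f(c_4) = f(0.528125) = 0.061585
  f(a) × f(c) ≥ 0, new interval: [0.528125, 0.585000]
Iteration 5:
  c_5 = (0.528125 + 0.585000)/2 = 0.556562
  f(c_5) = f(0.556562) = 0.016613
  f(a) × f(c) ≥ 0, new interval: [0.556562, 0.585000]

After 5 iteration(s), the approximation is c_5 = 0.556562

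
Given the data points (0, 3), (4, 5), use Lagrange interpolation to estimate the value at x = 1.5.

Lagrange interpolation formula:
P(x) = Σ yᵢ × Lᵢ(x)
where Lᵢ(x) = Π_{j≠i} (x - xⱼ)/(xᵢ - xⱼ)

L_0(1.5) = (1.5 - 4)/(0 - 4) = 0.625000
L_1(1.5) = (1.5 - 0)/(4 - 0) = 0.375000

P(1.5) = 3×L_0(1.5) + 5×L_1(1.5)
P(1.5) = 3.750000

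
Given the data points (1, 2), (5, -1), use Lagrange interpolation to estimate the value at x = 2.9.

Lagrange interpolation formula:
P(x) = Σ yᵢ × Lᵢ(x)
where Lᵢ(x) = Π_{j≠i} (x - xⱼ)/(xᵢ - xⱼ)

L_0(2.9) = (2.9 - 5)/(1 - 5) = 0.525000
L_1(2.9) = (2.9 - 1)/(5 - 1) = 0.475000

P(2.9) = 2×L_0(2.9) + (-1)×L_1(2.9)
P(2.9) = 0.575000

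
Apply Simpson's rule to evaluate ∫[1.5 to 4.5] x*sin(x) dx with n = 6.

f(x) = x*sin(x)
a = 1.5, b = 4.5, n = 6
h = (b - a)/n = 0.500000

Simpson's rule: (h/3)[f(x₀) + 4f(x₁) + 2f(x₂) + ... + f(xₙ)]

x_0 = 1.5000, f(x_0) = 1.496242, coefficient = 1
x_1 = 2.0000, f(x_1) = 1.818595, coefficient = 4
x_2 = 2.5000, f(x_2) = 1.496180, coefficient = 2
x_3 = 3.0000, f(x_3) = 0.423360, coefficient = 4
x_4 = 3.5000, f(x_4) = -1.227741, coefficient = 2
x_5 = 4.0000, f(x_5) = -3.027210, coefficient = 4
x_6 = 4.5000, f(x_6) = -4.398886, coefficient = 1

I ≈ (0.500000/3) × -5.506785 = -0.917798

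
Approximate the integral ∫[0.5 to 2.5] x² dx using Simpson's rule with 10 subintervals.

f(x) = x²
a = 0.5, b = 2.5, n = 10
h = (b - a)/n = 0.200000

Simpson's rule: (h/3)[f(x₀) + 4f(x₁) + 2f(x₂) + ... + f(xₙ)]

x_0 = 0.5000, f(x_0) = 0.250000, coefficient = 1
x_1 = 0.7000, f(x_1) = 0.490000, coefficient = 4
x_2 = 0.9000, f(x_2) = 0.810000, coefficient = 2
x_3 = 1.1000, f(x_3) = 1.210000, coefficient = 4
x_4 = 1.3000, f(x_4) = 1.690000, coefficient = 2
x_5 = 1.5000, f(x_5) = 2.250000, coefficient = 4
x_6 = 1.7000, f(x_6) = 2.890000, coefficient = 2
x_7 = 1.9000, f(x_7) = 3.610000, coefficient = 4
x_8 = 2.1000, f(x_8) = 4.410000, coefficient = 2
x_9 = 2.3000, f(x_9) = 5.290000, coefficient = 4
x_10 = 2.5000, f(x_10) = 6.250000, coefficient = 1

I ≈ (0.200000/3) × 77.500000 = 5.166667
Exact value: 5.166667
Error: 0.000000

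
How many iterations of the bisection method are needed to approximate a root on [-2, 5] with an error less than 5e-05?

We need (b-a)/2^n ≤ 5e-05
(5 - (-2))/2^n ≤ 5e-05
7/2^n ≤ 5e-05
2^n ≥ 140000
n ≥ log₂(140000) = 17.10
n ≥ 18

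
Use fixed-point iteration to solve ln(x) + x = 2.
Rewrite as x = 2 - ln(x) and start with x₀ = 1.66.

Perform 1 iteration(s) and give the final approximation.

Equation: ln(x) + x = 2
Fixed-point form: x = 2 - ln(x)
x₀ = 1.66

x_1 = g(1.660000) = 1.493182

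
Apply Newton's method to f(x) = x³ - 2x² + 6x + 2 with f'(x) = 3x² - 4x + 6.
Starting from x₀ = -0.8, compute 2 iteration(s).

f(x) = x³ - 2x² + 6x + 2
f'(x) = 3x² - 4x + 6
x₀ = -0.8

Newton-Raphson formula: x_{n+1} = x_n - f(x_n)/f'(x_n)

Iteration 1:
  f(-0.800000) = -4.592000
  f'(-0.800000) = 11.120000
  x_1 = -0.800000 - (-4.592000)/11.120000 = -0.387050
Iteration 2:
  f(-0.387050) = -0.679901
  f'(-0.387050) = 7.997625
  x_2 = -0.387050 - (-0.679901)/7.997625 = -0.302037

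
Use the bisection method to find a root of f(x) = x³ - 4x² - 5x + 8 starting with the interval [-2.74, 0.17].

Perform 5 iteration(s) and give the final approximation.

f(x) = x³ - 4x² - 5x + 8
Initial interval: [-2.74, 0.17]

Iteration 1:
  c_1 = (-2.740000 + 0.170000)/2 = -1.285000
  f(c_1) = f(-1.285000) = 5.698276
  f(a) × f(c) < 0, new interval: [-2.740000, -1.285000]
Iteration 2:
  c_2 = (-2.740000 + (-1.285000))/2 = -2.012500
  f(c_2) = f(-2.012500) = -6.289064
  f(a) × f(c) ≥ 0, new interval: [-2.012500, -1.285000]
Iteration 3:
  c_3 = (-2.012500 + (-1.285000))/2 = -1.648750
  f(c_3) = f(-1.648750) = 0.888320
  f(a) × f(c) < 0, new interval: [-2.012500, -1.648750]
Iteration 4:
  c_4 = (-2.012500 + (-1.648750))/2 = -1.830625
  f(c_4) = f(-1.830625) = -2.386395
  f(a) × f(c) ≥ 0, new interval: [-1.830625, -1.648750]
Iteration 5:
  c_5 = (-1.830625 + (-1.648750))/2 = -1.739688
  f(c_5) = f(-1.739688) = -0.672799
  f(a) × f(c) ≥ 0, new interval: [-1.739688, -1.648750]

After 5 iteration(s), the approximation is c_5 = -1.739688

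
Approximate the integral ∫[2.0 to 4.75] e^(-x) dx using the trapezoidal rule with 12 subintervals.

f(x) = e^(-x)
a = 2.0, b = 4.75, n = 12
h = (b - a)/n = 0.229167

Trapezoidal rule: (h/2)[f(x₀) + 2f(x₁) + 2f(x₂) + ... + f(xₙ)]

x_0 = 2.0000, f(x_0) = 0.135335, coefficient = 1
x_1 = 2.2292, f(x_1) = 0.107618, coefficient = 2
x_2 = 2.4583, f(x_2) = 0.085577, coefficient = 2
x_3 = 2.6875, f(x_3) = 0.068051, coefficient = 2
x_4 = 2.9167, f(x_4) = 0.054114, coefficient = 2
x_5 = 3.1458, f(x_5) = 0.043031, coefficient = 2
x_6 = 3.3750, f(x_6) = 0.034218, coefficient = 2
x_7 = 3.6042, f(x_7) = 0.027210, coefficient = 2
x_8 = 3.8333, f(x_8) = 0.021637, coefficient = 2
x_9 = 4.0625, f(x_9) = 0.017206, coefficient = 2
x_10 = 4.2917, f(x_10) = 0.013682, coefficient = 2
x_11 = 4.5208, f(x_11) = 0.010880, coefficient = 2
x_12 = 4.7500, f(x_12) = 0.008652, coefficient = 1

I ≈ (0.229167/2) × 1.110437 = 0.127238
Exact value: 0.126684
Error: 0.000554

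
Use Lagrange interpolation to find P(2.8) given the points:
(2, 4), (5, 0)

Lagrange interpolation formula:
P(x) = Σ yᵢ × Lᵢ(x)
where Lᵢ(x) = Π_{j≠i} (x - xⱼ)/(xᵢ - xⱼ)

L_0(2.8) = (2.8 - 5)/(2 - 5) = 0.733333
L_1(2.8) = (2.8 - 2)/(5 - 2) = 0.266667

P(2.8) = 4×L_0(2.8) + 0×L_1(2.8)
P(2.8) = 2.933333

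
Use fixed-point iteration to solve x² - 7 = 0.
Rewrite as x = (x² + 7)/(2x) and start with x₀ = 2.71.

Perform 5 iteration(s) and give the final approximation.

Equation: x² - 7 = 0
Fixed-point form: x = (x² + 7)/(2x)
x₀ = 2.71

x_1 = g(2.710000) = 2.646513
x_2 = g(2.646513) = 2.645751
x_3 = g(2.645751) = 2.645751
x_4 = g(2.645751) = 2.645751
x_5 = g(2.645751) = 2.645751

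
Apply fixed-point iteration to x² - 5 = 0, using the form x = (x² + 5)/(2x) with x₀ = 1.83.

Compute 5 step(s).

Equation: x² - 5 = 0
Fixed-point form: x = (x² + 5)/(2x)
x₀ = 1.83

x_1 = g(1.830000) = 2.281120
x_2 = g(2.281120) = 2.236513
x_3 = g(2.236513) = 2.236068
x_4 = g(2.236068) = 2.236068
x_5 = g(2.236068) = 2.236068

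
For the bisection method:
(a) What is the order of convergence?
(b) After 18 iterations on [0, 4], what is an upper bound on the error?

(a) Bisection has linear (order 1) convergence; the error is halved each step.

(b) Error bound = (b-a)/2^n = (4 - 0)/2^{18}
    = 4/2^{18}

(a) 1 (linear); (b) error ≤ 1.53e-05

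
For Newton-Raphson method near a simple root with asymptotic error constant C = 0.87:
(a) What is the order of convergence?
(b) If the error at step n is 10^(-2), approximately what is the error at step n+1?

(a) Newton-Raphson has quadratic (order 2) convergence near simple roots.
    This means |e_{n+1}| ≈ C|e_n|².

(b) With |e_n| = 10^(-2) and C = 0.87:
    |e_{n+1}| ≈ 0.87 × (10^(-2))² = 0.87 × 10^(-4)

(a) 2 (quadratic); (b) |e_{n+1}| ≈ 8.700e-05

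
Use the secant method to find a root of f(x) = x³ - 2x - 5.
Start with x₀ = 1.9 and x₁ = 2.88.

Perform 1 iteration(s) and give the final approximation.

f(x) = x³ - 2x - 5
x₀ = 1.9, x₁ = 2.88

Secant formula: x_{n+1} = x_n - f(x_n)(x_n - x_{n-1})/(f(x_n) - f(x_{n-1}))

Iteration 1:
  f(1.900000) = -1.941000
  f(2.880000) = 13.127872
  x_2 = 2.880000 - 13.127872×(2.880000 - 1.900000)/(13.127872 - (-1.941000))
       = 2.026232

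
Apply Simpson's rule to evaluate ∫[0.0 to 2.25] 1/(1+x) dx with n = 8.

f(x) = 1/(1+x)
a = 0.0, b = 2.25, n = 8
h = (b - a)/n = 0.281250

Simpson's rule: (h/3)[f(x₀) + 4f(x₁) + 2f(x₂) + ... + f(xₙ)]

x_0 = 0.0000, f(x_0) = 1.000000, coefficient = 1
x_1 = 0.2812, f(x_1) = 0.780488, coefficient = 4
x_2 = 0.5625, f(x_2) = 0.640000, coefficient = 2
x_3 = 0.8438, f(x_3) = 0.542373, coefficient = 4
x_4 = 1.1250, f(x_4) = 0.470588, coefficient = 2
x_5 = 1.4062, f(x_5) = 0.415584, coefficient = 4
x_6 = 1.6875, f(x_6) = 0.372093, coefficient = 2
x_7 = 1.9688, f(x_7) = 0.336842, coefficient = 4
x_8 = 2.2500, f(x_8) = 0.307692, coefficient = 1

I ≈ (0.281250/3) × 12.574204 = 1.178832
Exact value: 1.178655
Error: 0.000177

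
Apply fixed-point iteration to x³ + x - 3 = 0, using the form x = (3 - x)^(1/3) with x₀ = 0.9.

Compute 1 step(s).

Equation: x³ + x - 3 = 0
Fixed-point form: x = (3 - x)^(1/3)
x₀ = 0.9

x_1 = g(0.900000) = 1.280579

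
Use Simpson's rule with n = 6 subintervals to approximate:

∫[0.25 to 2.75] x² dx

f(x) = x²
a = 0.25, b = 2.75, n = 6
h = (b - a)/n = 0.416667

Simpson's rule: (h/3)[f(x₀) + 4f(x₁) + 2f(x₂) + ... + f(xₙ)]

x_0 = 0.2500, f(x_0) = 0.062500, coefficient = 1
x_1 = 0.6667, f(x_1) = 0.444444, coefficient = 4
x_2 = 1.0833, f(x_2) = 1.173611, coefficient = 2
x_3 = 1.5000, f(x_3) = 2.250000, coefficient = 4
x_4 = 1.9167, f(x_4) = 3.673611, coefficient = 2
x_5 = 2.3333, f(x_5) = 5.444444, coefficient = 4
x_6 = 2.7500, f(x_6) = 7.562500, coefficient = 1

I ≈ (0.416667/3) × 49.875000 = 6.927083
Exact value: 6.927083
Error: 0.000000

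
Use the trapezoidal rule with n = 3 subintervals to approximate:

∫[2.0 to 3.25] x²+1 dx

f(x) = x²+1
a = 2.0, b = 3.25, n = 3
h = (b - a)/n = 0.416667

Trapezoidal rule: (h/2)[f(x₀) + 2f(x₁) + 2f(x₂) + ... + f(xₙ)]

x_0 = 2.0000, f(x_0) = 5.000000, coefficient = 1
x_1 = 2.4167, f(x_1) = 6.840278, coefficient = 2
x_2 = 2.8333, f(x_2) = 9.027778, coefficient = 2
x_3 = 3.2500, f(x_3) = 11.562500, coefficient = 1

I ≈ (0.416667/2) × 48.298611 = 10.062211
Exact value: 10.026042
Error: 0.036169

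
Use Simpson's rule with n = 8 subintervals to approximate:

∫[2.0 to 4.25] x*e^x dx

f(x) = x*e^x
a = 2.0, b = 4.25, n = 8
h = (b - a)/n = 0.281250

Simpson's rule: (h/3)[f(x₀) + 4f(x₁) + 2f(x₂) + ... + f(xₙ)]

x_0 = 2.0000, f(x_0) = 14.778112, coefficient = 1
x_1 = 2.2812, f(x_1) = 22.330948, coefficient = 4
x_2 = 2.5625, f(x_2) = 33.231006, coefficient = 2
x_3 = 2.8438, f(x_3) = 48.855824, coefficient = 4
x_4 = 3.1250, f(x_4) = 71.124672, coefficient = 2
x_5 = 3.4062, f(x_5) = 102.705121, coefficient = 4
x_6 = 3.6875, f(x_6) = 147.296671, coefficient = 2
x_7 = 3.9688, f(x_7) = 210.019668, coefficient = 4
x_8 = 4.2500, f(x_8) = 297.948002, coefficient = 1

I ≈ (0.281250/3) × 2351.677060 = 220.469724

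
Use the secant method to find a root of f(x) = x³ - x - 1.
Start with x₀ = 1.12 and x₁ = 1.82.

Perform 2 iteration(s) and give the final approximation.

f(x) = x³ - x - 1
x₀ = 1.12, x₁ = 1.82

Secant formula: x_{n+1} = x_n - f(x_n)(x_n - x_{n-1})/(f(x_n) - f(x_{n-1}))

Iteration 1:
  f(1.120000) = -0.715072
  f(1.820000) = 3.208568
  x_2 = 1.820000 - 3.208568×(1.820000 - 1.120000)/(3.208568 - (-0.715072))
       = 1.247573
Iteration 2:
  f(1.820000) = 3.208568
  f(1.247573) = -0.305803
  x_3 = 1.247573 - (-0.305803)×(1.247573 - 1.820000)/(-0.305803 - 3.208568)
       = 1.297383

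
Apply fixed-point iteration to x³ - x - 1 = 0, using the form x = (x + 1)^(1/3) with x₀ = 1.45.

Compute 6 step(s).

Equation: x³ - x - 1 = 0
Fixed-point form: x = (x + 1)^(1/3)
x₀ = 1.45

x_1 = g(1.450000) = 1.348100
x_2 = g(1.348100) = 1.329144
x_3 = g(1.329144) = 1.325558
x_4 = g(1.325558) = 1.324878
x_5 = g(1.324878) = 1.324748
x_6 = g(1.324748) = 1.324724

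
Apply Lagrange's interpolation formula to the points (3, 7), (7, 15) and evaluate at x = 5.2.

Lagrange interpolation formula:
P(x) = Σ yᵢ × Lᵢ(x)
where Lᵢ(x) = Π_{j≠i} (x - xⱼ)/(xᵢ - xⱼ)

L_0(5.2) = (5.2 - 7)/(3 - 7) = 0.450000
L_1(5.2) = (5.2 - 3)/(7 - 3) = 0.550000

P(5.2) = 7×L_0(5.2) + 15×L_1(5.2)
P(5.2) = 11.400000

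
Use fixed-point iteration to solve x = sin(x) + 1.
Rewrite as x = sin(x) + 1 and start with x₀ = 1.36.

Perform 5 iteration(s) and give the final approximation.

Equation: x = sin(x) + 1
Fixed-point form: x = sin(x) + 1
x₀ = 1.36

x_1 = g(1.360000) = 1.977865
x_2 = g(1.977865) = 1.918285
x_3 = g(1.918285) = 1.940231
x_4 = g(1.940231) = 1.932532
x_5 = g(1.932532) = 1.935284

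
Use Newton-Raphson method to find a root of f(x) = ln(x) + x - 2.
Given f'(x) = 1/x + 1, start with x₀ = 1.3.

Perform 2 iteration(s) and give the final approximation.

f(x) = ln(x) + x - 2
f'(x) = 1/x + 1
x₀ = 1.3

Newton-Raphson formula: x_{n+1} = x_n - f(x_n)/f'(x_n)

Iteration 1:
  f(1.300000) = -0.437636
  f'(1.300000) = 1.769231
  x_1 = 1.300000 - (-0.437636)/1.769231 = 1.547359
Iteration 2:
  f(1.547359) = -0.016091
  f'(1.547359) = 1.646262
  x_2 = 1.547359 - (-0.016091)/1.646262 = 1.557134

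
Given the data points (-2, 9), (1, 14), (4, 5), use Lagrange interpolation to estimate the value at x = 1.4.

Lagrange interpolation formula:
P(x) = Σ yᵢ × Lᵢ(x)
where Lᵢ(x) = Π_{j≠i} (x - xⱼ)/(xᵢ - xⱼ)

L_0(1.4) = (1.4 - 1)/(-2 - 1) × (1.4 - 4)/(-2 - 4) = -0.057778
L_1(1.4) = (1.4 - (-2))/(1 - (-2)) × (1.4 - 4)/(1 - 4) = 0.982222
L_2(1.4) = (1.4 - (-2))/(4 - (-2)) × (1.4 - 1)/(4 - 1) = 0.075556

P(1.4) = 9×L_0(1.4) + 14×L_1(1.4) + 5×L_2(1.4)
P(1.4) = 13.608889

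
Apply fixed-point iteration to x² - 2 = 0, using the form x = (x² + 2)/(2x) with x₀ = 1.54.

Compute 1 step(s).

Equation: x² - 2 = 0
Fixed-point form: x = (x² + 2)/(2x)
x₀ = 1.54

x_1 = g(1.540000) = 1.419351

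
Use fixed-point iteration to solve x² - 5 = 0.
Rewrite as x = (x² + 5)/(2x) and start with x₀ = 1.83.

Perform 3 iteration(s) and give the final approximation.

Equation: x² - 5 = 0
Fixed-point form: x = (x² + 5)/(2x)
x₀ = 1.83

x_1 = g(1.830000) = 2.281120
x_2 = g(2.281120) = 2.236513
x_3 = g(2.236513) = 2.236068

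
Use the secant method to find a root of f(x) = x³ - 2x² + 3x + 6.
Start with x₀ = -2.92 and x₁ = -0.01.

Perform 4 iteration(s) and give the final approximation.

f(x) = x³ - 2x² + 3x + 6
x₀ = -2.92, x₁ = -0.01

Secant formula: x_{n+1} = x_n - f(x_n)(x_n - x_{n-1})/(f(x_n) - f(x_{n-1}))

Iteration 1:
  f(-2.920000) = -44.709888
  f(-0.010000) = 5.969799
  x_2 = -0.010000 - 5.969799×(-0.010000 - (-2.920000))/(5.969799 - (-44.709888))
       = -0.352783
Iteration 2:
  f(-0.010000) = 5.969799
  f(-0.352783) = 4.648835
  x_3 = -0.352783 - 4.648835×(-0.352783 - (-0.010000))/(4.648835 - 5.969799)
       = -1.559129
Iteration 3:
  f(-0.352783) = 4.648835
  f(-1.559129) = -7.329215
  x_4 = -1.559129 - (-7.329215)×(-1.559129 - (-0.352783))/(-7.329215 - 4.648835)
       = -0.820981
Iteration 4:
  f(-1.559129) = -7.329215
  f(-0.820981) = 1.635687
  x_5 = -0.820981 - 1.635687×(-0.820981 - (-1.559129))/(1.635687 - (-7.329215))
       = -0.955660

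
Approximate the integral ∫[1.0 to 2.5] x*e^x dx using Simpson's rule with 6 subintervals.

f(x) = x*e^x
a = 1.0, b = 2.5, n = 6
h = (b - a)/n = 0.250000

Simpson's rule: (h/3)[f(x₀) + 4f(x₁) + 2f(x₂) + ... + f(xₙ)]

x_0 = 1.0000, f(x_0) = 2.718282, coefficient = 1
x_1 = 1.2500, f(x_1) = 4.362929, coefficient = 4
x_2 = 1.5000, f(x_2) = 6.722534, coefficient = 2
x_3 = 1.7500, f(x_3) = 10.070555, coefficient = 4
x_4 = 2.0000, f(x_4) = 14.778112, coefficient = 2
x_5 = 2.2500, f(x_5) = 21.347406, coefficient = 4
x_6 = 2.5000, f(x_6) = 30.456235, coefficient = 1

I ≈ (0.250000/3) × 219.299364 = 18.274947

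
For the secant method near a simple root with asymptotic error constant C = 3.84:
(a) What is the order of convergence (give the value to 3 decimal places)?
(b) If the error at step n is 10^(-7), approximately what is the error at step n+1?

(a) Secant method has superlinear convergence with order φ = (1+√5)/2 ≈ 1.618.
    This means |e_{n+1}| ≈ C|e_n|^1.618.

(b) With |e_n| = 10^(-7) and C = 3.84:
    |e_{n+1}| ≈ 3.84 × (10^(-7))^1.618 = 3.84 × 10^(-11.33)

(a) ≈ 1.618 (golden ratio); (b) |e_{n+1}| ≈ 1.812e-11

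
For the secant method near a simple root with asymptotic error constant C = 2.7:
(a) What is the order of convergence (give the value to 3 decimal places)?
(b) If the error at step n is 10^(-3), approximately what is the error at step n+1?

(a) Secant method has superlinear convergence with order φ = (1+√5)/2 ≈ 1.618.
    This means |e_{n+1}| ≈ C|e_n|^1.618.

(b) With |e_n| = 10^(-3) and C = 2.7:
    |e_{n+1}| ≈ 2.7 × (10^(-3))^1.618 = 2.7 × 10^(-4.85)

(a) ≈ 1.618 (golden ratio); (b) |e_{n+1}| ≈ 3.778e-05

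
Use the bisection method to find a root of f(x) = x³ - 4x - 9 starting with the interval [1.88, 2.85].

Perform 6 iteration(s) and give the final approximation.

f(x) = x³ - 4x - 9
Initial interval: [1.88, 2.85]

Iteration 1:
  c_1 = (1.880000 + 2.850000)/2 = 2.365000
  f(c_1) = f(2.365000) = -5.232023
  f(a) × f(c) ≥ 0, new interval: [2.365000, 2.850000]
Iteration 2:
  c_2 = (2.365000 + 2.850000)/2 = 2.607500
  f(c_2) = f(2.607500) = -1.701461
  f(a) × f(c) ≥ 0, new interval: [2.607500, 2.850000]
Iteration 3:
  c_3 = (2.607500 + 2.850000)/2 = 2.728750
  f(c_3) = f(2.728750) = 0.403481
  f(a) × f(c) < 0, new interval: [2.607500, 2.728750]
Iteration 4:
  c_4 = (2.607500 + 2.728750)/2 = 2.668125
  f(c_4) = f(2.668125) = -0.678409
  f(a) × f(c) ≥ 0, new interval: [2.668125, 2.728750]
Iteration 5:
  c_5 = (2.668125 + 2.728750)/2 = 2.698437
  f(c_5) = f(2.698437) = -0.144902
  f(a) × f(c) ≥ 0, new interval: [2.698437, 2.728750]
Iteration 6:
  c_6 = (2.698437 + 2.728750)/2 = 2.713594
  f(c_6) = f(2.713594) = 0.127420
  f(a) × f(c) < 0, new interval: [2.698437, 2.713594]

After 6 iteration(s), the approximation is c_6 = 2.713594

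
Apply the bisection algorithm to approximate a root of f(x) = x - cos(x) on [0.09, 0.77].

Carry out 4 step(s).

f(x) = x - cos(x)
Initial interval: [0.09, 0.77]

Iteration 1:
  c_1 = (0.090000 + 0.770000)/2 = 0.430000
  f(c_1) = f(0.430000) = -0.478966
  f(a) × f(c) ≥ 0, new interval: [0.430000, 0.770000]
Iteration 2:
  c_2 = (0.430000 + 0.770000)/2 = 0.600000
  f(c_2) = f(0.600000) = -0.225336
  f(a) × f(c) ≥ 0, new interval: [0.600000, 0.770000]
Iteration 3:
  c_3 = (0.600000 + 0.770000)/2 = 0.685000
  f(c_3) = f(0.685000) = -0.089419
  f(a) × f(c) ≥ 0, new interval: [0.685000, 0.770000]
Iteration 4:
  c_4 = (0.685000 + 0.770000)/2 = 0.727500
  f(c_4) = f(0.727500) = -0.019339
  f(a) × f(c) ≥ 0, new interval: [0.727500, 0.770000]

After 4 iteration(s), the approximation is c_4 = 0.727500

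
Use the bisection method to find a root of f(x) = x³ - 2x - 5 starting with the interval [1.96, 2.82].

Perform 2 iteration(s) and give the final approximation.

f(x) = x³ - 2x - 5
Initial interval: [1.96, 2.82]

Iteration 1:
  c_1 = (1.960000 + 2.820000)/2 = 2.390000
  f(c_1) = f(2.390000) = 3.871919
  f(a) × f(c) < 0, new interval: [1.960000, 2.390000]
Iteration 2:
  c_2 = (1.960000 + 2.390000)/2 = 2.175000
  f(c_2) = f(2.175000) = 0.939109
  f(a) × f(c) < 0, new interval: [1.960000, 2.175000]

After 2 iteration(s), the approximation is c_2 = 2.175000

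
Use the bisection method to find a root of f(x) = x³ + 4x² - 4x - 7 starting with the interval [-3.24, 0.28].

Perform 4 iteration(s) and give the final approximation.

f(x) = x³ + 4x² - 4x - 7
Initial interval: [-3.24, 0.28]

Iteration 1:
  c_1 = (-3.240000 + 0.280000)/2 = -1.480000
  f(c_1) = f(-1.480000) = 4.439808
  f(a) × f(c) ≥ 0, new interval: [-1.480000, 0.280000]
Iteration 2:
  c_2 = (-1.480000 + 0.280000)/2 = -0.600000
  f(c_2) = f(-0.600000) = -3.376000
  f(a) × f(c) < 0, new interval: [-1.480000, -0.600000]
Iteration 3:
  c_3 = (-1.480000 + (-0.600000))/2 = -1.040000
  f(c_3) = f(-1.040000) = 0.361536
  f(a) × f(c) ≥ 0, new interval: [-1.040000, -0.600000]
Iteration 4:
  c_4 = (-1.040000 + (-0.600000))/2 = -0.820000
  f(c_4) = f(-0.820000) = -1.581768
  f(a) × f(c) < 0, new interval: [-1.040000, -0.820000]

After 4 iteration(s), the approximation is c_4 = -0.820000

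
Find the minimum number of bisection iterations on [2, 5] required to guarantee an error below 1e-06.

We need (b-a)/2^n ≤ 1e-06
(5 - 2)/2^n ≤ 1e-06
3/2^n ≤ 1e-06
2^n ≥ 3000000
n ≥ log₂(3000000) = 21.52
n ≥ 22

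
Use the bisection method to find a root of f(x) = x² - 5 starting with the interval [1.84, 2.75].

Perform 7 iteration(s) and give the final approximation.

f(x) = x² - 5
Initial interval: [1.84, 2.75]

Iteration 1:
  c_1 = (1.840000 + 2.750000)/2 = 2.295000
  f(c_1) = f(2.295000) = 0.267025
  f(a) × f(c) < 0, new interval: [1.840000, 2.295000]
Iteration 2:
  c_2 = (1.840000 + 2.295000)/2 = 2.067500
  f(c_2) = f(2.067500) = -0.725444
  f(a) × f(c) ≥ 0, new interval: [2.067500, 2.295000]
Iteration 3:
  c_3 = (2.067500 + 2.295000)/2 = 2.181250
  f(c_3) = f(2.181250) = -0.242148
  f(a) × f(c) ≥ 0, new interval: [2.181250, 2.295000]
Iteration 4:
  c_4 = (2.181250 + 2.295000)/2 = 2.238125
  f(c_4) = f(2.238125) = 0.009204
  f(a) × f(c) < 0, new interval: [2.181250, 2.238125]
Iteration 5:
  c_5 = (2.181250 + 2.238125)/2 = 2.209688
  f(c_5) = f(2.209688) = -0.117281
  f(a) × f(c) ≥ 0, new interval: [2.209688, 2.238125]
Iteration 6:
  c_6 = (2.209688 + 2.238125)/2 = 2.223906
  f(c_6) = f(2.223906) = -0.054241
  f(a) × f(c) ≥ 0, new interval: [2.223906, 2.238125]
Iteration 7:
  c_7 = (2.223906 + 2.238125)/2 = 2.231016
  f(c_7) = f(2.231016) = -0.022569
  f(a) × f(c) ≥ 0, new interval: [2.231016, 2.238125]

After 7 iteration(s), the approximation is c_7 = 2.231016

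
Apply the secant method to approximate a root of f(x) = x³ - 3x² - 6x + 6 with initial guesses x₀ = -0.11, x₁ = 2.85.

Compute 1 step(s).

f(x) = x³ - 3x² - 6x + 6
x₀ = -0.11, x₁ = 2.85

Secant formula: x_{n+1} = x_n - f(x_n)(x_n - x_{n-1})/(f(x_n) - f(x_{n-1}))

Iteration 1:
  f(-0.110000) = 6.622369
  f(2.850000) = -12.318375
  x_2 = 2.850000 - (-12.318375)×(2.850000 - (-0.110000))/(-12.318375 - 6.622369)
       = 0.924923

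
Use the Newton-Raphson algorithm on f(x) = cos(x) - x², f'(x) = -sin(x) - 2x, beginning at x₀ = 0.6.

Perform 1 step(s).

f(x) = cos(x) - x²
f'(x) = -sin(x) - 2x
x₀ = 0.6

Newton-Raphson formula: x_{n+1} = x_n - f(x_n)/f'(x_n)

Iteration 1:
  f(0.600000) = 0.465336
  f'(0.600000) = -1.764642
  x_1 = 0.600000 - 0.465336/(-1.764642) = 0.863700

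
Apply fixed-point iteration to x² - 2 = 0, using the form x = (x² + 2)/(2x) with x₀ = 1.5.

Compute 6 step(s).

Equation: x² - 2 = 0
Fixed-point form: x = (x² + 2)/(2x)
x₀ = 1.5

x_1 = g(1.500000) = 1.416667
x_2 = g(1.416667) = 1.414216
x_3 = g(1.414216) = 1.414214
x_4 = g(1.414214) = 1.414214
x_5 = g(1.414214) = 1.414214
x_6 = g(1.414214) = 1.414214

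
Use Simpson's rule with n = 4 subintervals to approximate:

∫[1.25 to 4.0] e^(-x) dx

f(x) = e^(-x)
a = 1.25, b = 4.0, n = 4
h = (b - a)/n = 0.687500

Simpson's rule: (h/3)[f(x₀) + 4f(x₁) + 2f(x₂) + ... + f(xₙ)]

x_0 = 1.2500, f(x_0) = 0.286505, coefficient = 1
x_1 = 1.9375, f(x_1) = 0.144064, coefficient = 4
x_2 = 2.6250, f(x_2) = 0.072440, coefficient = 2
x_3 = 3.3125, f(x_3) = 0.036425, coefficient = 4
x_4 = 4.0000, f(x_4) = 0.018316, coefficient = 1

I ≈ (0.687500/3) × 1.171655 = 0.268504
Exact value: 0.268189
Error: 0.000315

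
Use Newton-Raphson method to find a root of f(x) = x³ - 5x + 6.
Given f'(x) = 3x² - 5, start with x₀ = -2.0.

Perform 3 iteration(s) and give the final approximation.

f(x) = x³ - 5x + 6
f'(x) = 3x² - 5
x₀ = -2.0

Newton-Raphson formula: x_{n+1} = x_n - f(x_n)/f'(x_n)

Iteration 1:
  f(-2.000000) = 8.000000
  f'(-2.000000) = 7.000000
  x_1 = -2.000000 - 8.000000/7.000000 = -3.142857
Iteration 2:
  f(-3.142857) = -9.329446
  f'(-3.142857) = 24.632653
  x_2 = -3.142857 - (-9.329446)/24.632653 = -2.764114
Iteration 3:
  f(-2.764114) = -1.298164
  f'(-2.764114) = 17.920980
  x_3 = -2.764114 - (-1.298164)/17.920980 = -2.691676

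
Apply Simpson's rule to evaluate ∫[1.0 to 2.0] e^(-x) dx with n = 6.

f(x) = e^(-x)
a = 1.0, b = 2.0, n = 6
h = (b - a)/n = 0.166667

Simpson's rule: (h/3)[f(x₀) + 4f(x₁) + 2f(x₂) + ... + f(xₙ)]

x_0 = 1.0000, f(x_0) = 0.367879, coefficient = 1
x_1 = 1.1667, f(x_1) = 0.311403, coefficient = 4
x_2 = 1.3333, f(x_2) = 0.263597, coefficient = 2
x_3 = 1.5000, f(x_3) = 0.223130, coefficient = 4
x_4 = 1.6667, f(x_4) = 0.188876, coefficient = 2
x_5 = 1.8333, f(x_5) = 0.159880, coefficient = 4
x_6 = 2.0000, f(x_6) = 0.135335, coefficient = 1

I ≈ (0.166667/3) × 4.185813 = 0.232545
Exact value: 0.232544
Error: 0.000001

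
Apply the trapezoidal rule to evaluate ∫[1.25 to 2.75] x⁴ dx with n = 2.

f(x) = x⁴
a = 1.25, b = 2.75, n = 2
h = (b - a)/n = 0.750000

Trapezoidal rule: (h/2)[f(x₀) + 2f(x₁) + 2f(x₂) + ... + f(xₙ)]

x_0 = 1.2500, f(x_0) = 2.441406, coefficient = 1
x_1 = 2.0000, f(x_1) = 16.000000, coefficient = 2
x_2 = 2.7500, f(x_2) = 57.191406, coefficient = 1

I ≈ (0.750000/2) × 91.632812 = 34.362305
Exact value: 30.844922
Error: 3.517383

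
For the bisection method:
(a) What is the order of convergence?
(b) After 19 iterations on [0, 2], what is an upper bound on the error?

(a) Bisection has linear (order 1) convergence; the error is halved each step.

(b) Error bound = (b-a)/2^n = (2 - 0)/2^{19}
    = 2/2^{19}

(a) 1 (linear); (b) error ≤ 3.81e-06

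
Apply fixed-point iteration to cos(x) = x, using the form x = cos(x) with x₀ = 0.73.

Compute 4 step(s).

Equation: cos(x) = x
Fixed-point form: x = cos(x)
x₀ = 0.73

x_1 = g(0.730000) = 0.745174
x_2 = g(0.745174) = 0.734970
x_3 = g(0.734970) = 0.741851
x_4 = g(0.741851) = 0.737219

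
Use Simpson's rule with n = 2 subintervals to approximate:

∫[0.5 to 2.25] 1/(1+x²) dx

f(x) = 1/(1+x²)
a = 0.5, b = 2.25, n = 2
h = (b - a)/n = 0.875000

Simpson's rule: (h/3)[f(x₀) + 4f(x₁) + 2f(x₂) + ... + f(xₙ)]

x_0 = 0.5000, f(x_0) = 0.800000, coefficient = 1
x_1 = 1.3750, f(x_1) = 0.345946, coefficient = 4
x_2 = 2.2500, f(x_2) = 0.164948, coefficient = 1

I ≈ (0.875000/3) × 2.348732 = 0.685047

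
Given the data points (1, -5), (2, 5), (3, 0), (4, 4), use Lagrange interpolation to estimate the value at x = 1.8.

Lagrange interpolation formula:
P(x) = Σ yᵢ × Lᵢ(x)
where Lᵢ(x) = Π_{j≠i} (x - xⱼ)/(xᵢ - xⱼ)

L_0(1.8) = (1.8 - 2)/(1 - 2) × (1.8 - 3)/(1 - 3) × (1.8 - 4)/(1 - 4) = 0.088000
L_1(1.8) = (1.8 - 1)/(2 - 1) × (1.8 - 3)/(2 - 3) × (1.8 - 4)/(2 - 4) = 1.056000
L_2(1.8) = (1.8 - 1)/(3 - 1) × (1.8 - 2)/(3 - 2) × (1.8 - 4)/(3 - 4) = -0.176000
L_3(1.8) = (1.8 - 1)/(4 - 1) × (1.8 - 2)/(4 - 2) × (1.8 - 3)/(4 - 3) = 0.032000

P(1.8) = (-5)×L_0(1.8) + 5×L_1(1.8) + 0×L_2(1.8) + 4×L_3(1.8)
P(1.8) = 4.968000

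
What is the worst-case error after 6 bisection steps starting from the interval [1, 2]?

Bisection error bound: |error| ≤ (b-a)/2^n
|error| ≤ (2 - 1)/2^6 = 1/2^6
|error| ≤ 0.0156250000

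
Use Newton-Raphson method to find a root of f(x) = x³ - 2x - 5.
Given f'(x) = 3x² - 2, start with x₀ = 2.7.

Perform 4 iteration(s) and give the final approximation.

f(x) = x³ - 2x - 5
f'(x) = 3x² - 2
x₀ = 2.7

Newton-Raphson formula: x_{n+1} = x_n - f(x_n)/f'(x_n)

Iteration 1:
  f(2.700000) = 9.283000
  f'(2.700000) = 19.870000
  x_1 = 2.700000 - 9.283000/19.870000 = 2.232813
Iteration 2:
  f(2.232813) = 1.665964
  f'(2.232813) = 12.956366
  x_2 = 2.232813 - 1.665964/12.956366 = 2.104231
Iteration 3:
  f(2.104231) = 0.108623
  f'(2.104231) = 11.283360
  x_3 = 2.104231 - 0.108623/11.283360 = 2.094604
Iteration 4:
  f(2.094604) = 0.000584
  f'(2.094604) = 11.162095
  x_4 = 2.094604 - 0.000584/11.162095 = 2.094551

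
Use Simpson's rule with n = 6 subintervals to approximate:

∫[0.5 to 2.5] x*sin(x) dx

f(x) = x*sin(x)
a = 0.5, b = 2.5, n = 6
h = (b - a)/n = 0.333333

Simpson's rule: (h/3)[f(x₀) + 4f(x₁) + 2f(x₂) + ... + f(xₙ)]

x_0 = 0.5000, f(x_0) = 0.239713, coefficient = 1
x_1 = 0.8333, f(x_1) = 0.616814, coefficient = 4
x_2 = 1.1667, f(x_2) = 1.072686, coefficient = 2
x_3 = 1.5000, f(x_3) = 1.496242, coefficient = 4
x_4 = 1.8333, f(x_4) = 1.770514, coefficient = 2
x_5 = 2.1667, f(x_5) = 1.793264, coefficient = 4
x_6 = 2.5000, f(x_6) = 1.496180, coefficient = 1

I ≈ (0.333333/3) × 23.047574 = 2.560842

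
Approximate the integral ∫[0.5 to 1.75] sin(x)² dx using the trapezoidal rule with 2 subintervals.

f(x) = sin(x)²
a = 0.5, b = 1.75, n = 2
h = (b - a)/n = 0.625000

Trapezoidal rule: (h/2)[f(x₀) + 2f(x₁) + 2f(x₂) + ... + f(xₙ)]

x_0 = 0.5000, f(x_0) = 0.229849, coefficient = 1
x_1 = 1.1250, f(x_1) = 0.814087, coefficient = 2
x_2 = 1.7500, f(x_2) = 0.968228, coefficient = 1

I ≈ (0.625000/2) × 2.826251 = 0.883203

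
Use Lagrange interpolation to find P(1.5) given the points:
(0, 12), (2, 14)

Lagrange interpolation formula:
P(x) = Σ yᵢ × Lᵢ(x)
where Lᵢ(x) = Π_{j≠i} (x - xⱼ)/(xᵢ - xⱼ)

L_0(1.5) = (1.5 - 2)/(0 - 2) = 0.250000
L_1(1.5) = (1.5 - 0)/(2 - 0) = 0.750000

P(1.5) = 12×L_0(1.5) + 14×L_1(1.5)
P(1.5) = 13.500000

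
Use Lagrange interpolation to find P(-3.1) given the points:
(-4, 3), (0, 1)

Lagrange interpolation formula:
P(x) = Σ yᵢ × Lᵢ(x)
where Lᵢ(x) = Π_{j≠i} (x - xⱼ)/(xᵢ - xⱼ)

L_0(-3.1) = (-3.1 - 0)/(-4 - 0) = 0.775000
L_1(-3.1) = (-3.1 - (-4))/(0 - (-4)) = 0.225000

P(-3.1) = 3×L_0(-3.1) + 1×L_1(-3.1)
P(-3.1) = 2.550000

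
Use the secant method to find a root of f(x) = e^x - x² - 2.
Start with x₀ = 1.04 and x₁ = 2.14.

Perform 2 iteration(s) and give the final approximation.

f(x) = e^x - x² - 2
x₀ = 1.04, x₁ = 2.14

Secant formula: x_{n+1} = x_n - f(x_n)(x_n - x_{n-1})/(f(x_n) - f(x_{n-1}))

Iteration 1:
  f(1.040000) = -0.252383
  f(2.140000) = 1.919838
  x_2 = 2.140000 - 1.919838×(2.140000 - 1.040000)/(1.919838 - (-0.252383))
       = 1.167805
Iteration 2:
  f(2.140000) = 1.919838
  f(1.167805) = -0.148840
  x_3 = 1.167805 - (-0.148840)×(1.167805 - 2.140000)/(-0.148840 - 1.919838)
       = 1.237754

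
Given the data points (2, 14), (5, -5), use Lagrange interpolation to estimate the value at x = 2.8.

Lagrange interpolation formula:
P(x) = Σ yᵢ × Lᵢ(x)
where Lᵢ(x) = Π_{j≠i} (x - xⱼ)/(xᵢ - xⱼ)

L_0(2.8) = (2.8 - 5)/(2 - 5) = 0.733333
L_1(2.8) = (2.8 - 2)/(5 - 2) = 0.266667

P(2.8) = 14×L_0(2.8) + (-5)×L_1(2.8)
P(2.8) = 8.933333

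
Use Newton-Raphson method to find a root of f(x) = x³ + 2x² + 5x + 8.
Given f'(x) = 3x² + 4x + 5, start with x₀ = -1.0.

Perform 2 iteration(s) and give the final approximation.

f(x) = x³ + 2x² + 5x + 8
f'(x) = 3x² + 4x + 5
x₀ = -1.0

Newton-Raphson formula: x_{n+1} = x_n - f(x_n)/f'(x_n)

Iteration 1:
  f(-1.000000) = 4.000000
  f'(-1.000000) = 4.000000
  x_1 = -1.000000 - 4.000000/4.000000 = -2.000000
Iteration 2:
  f(-2.000000) = -2.000000
  f'(-2.000000) = 9.000000
  x_2 = -2.000000 - (-2.000000)/9.000000 = -1.777778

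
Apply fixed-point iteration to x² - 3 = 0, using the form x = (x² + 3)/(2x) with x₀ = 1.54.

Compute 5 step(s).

Equation: x² - 3 = 0
Fixed-point form: x = (x² + 3)/(2x)
x₀ = 1.54

x_1 = g(1.540000) = 1.744026
x_2 = g(1.744026) = 1.732092
x_3 = g(1.732092) = 1.732051
x_4 = g(1.732051) = 1.732051
x_5 = g(1.732051) = 1.732051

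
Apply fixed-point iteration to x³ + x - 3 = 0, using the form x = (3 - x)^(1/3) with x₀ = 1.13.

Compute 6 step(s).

Equation: x³ + x - 3 = 0
Fixed-point form: x = (3 - x)^(1/3)
x₀ = 1.13

x_1 = g(1.130000) = 1.232009
x_2 = g(1.232009) = 1.209187
x_3 = g(1.209187) = 1.214367
x_4 = g(1.214367) = 1.213195
x_5 = g(1.213195) = 1.213461
x_6 = g(1.213461) = 1.213401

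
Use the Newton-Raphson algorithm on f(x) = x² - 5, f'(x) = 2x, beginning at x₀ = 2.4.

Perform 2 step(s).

f(x) = x² - 5
f'(x) = 2x
x₀ = 2.4

Newton-Raphson formula: x_{n+1} = x_n - f(x_n)/f'(x_n)

Iteration 1:
  f(2.400000) = 0.760000
  f'(2.400000) = 4.800000
  x_1 = 2.400000 - 0.760000/4.800000 = 2.241667
Iteration 2:
  f(2.241667) = 0.025069
  f'(2.241667) = 4.483333
  x_2 = 2.241667 - 0.025069/4.483333 = 2.236075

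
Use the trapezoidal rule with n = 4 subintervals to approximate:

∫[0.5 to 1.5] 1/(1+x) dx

f(x) = 1/(1+x)
a = 0.5, b = 1.5, n = 4
h = (b - a)/n = 0.250000

Trapezoidal rule: (h/2)[f(x₀) + 2f(x₁) + 2f(x₂) + ... + f(xₙ)]

x_0 = 0.5000, f(x_0) = 0.666667, coefficient = 1
x_1 = 0.7500, f(x_1) = 0.571429, coefficient = 2
x_2 = 1.0000, f(x_2) = 0.500000, coefficient = 2
x_3 = 1.2500, f(x_3) = 0.444444, coefficient = 2
x_4 = 1.5000, f(x_4) = 0.400000, coefficient = 1

I ≈ (0.250000/2) × 4.098413 = 0.512302
Exact value: 0.510826
Error: 0.001476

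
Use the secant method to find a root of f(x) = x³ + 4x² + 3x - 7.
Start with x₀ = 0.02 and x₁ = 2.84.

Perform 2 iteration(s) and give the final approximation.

f(x) = x³ + 4x² + 3x - 7
x₀ = 0.02, x₁ = 2.84

Secant formula: x_{n+1} = x_n - f(x_n)(x_n - x_{n-1})/(f(x_n) - f(x_{n-1}))

Iteration 1:
  f(0.020000) = -6.938392
  f(2.840000) = 56.688704
  x_2 = 2.840000 - 56.688704×(2.840000 - 0.020000)/(56.688704 - (-6.938392))
       = 0.327515
Iteration 2:
  f(2.840000) = 56.688704
  f(0.327515) = -5.553261
  x_3 = 0.327515 - (-5.553261)×(0.327515 - 2.840000)/(-5.553261 - 56.688704)
       = 0.551680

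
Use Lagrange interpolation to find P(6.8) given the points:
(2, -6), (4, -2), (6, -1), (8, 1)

Lagrange interpolation formula:
P(x) = Σ yᵢ × Lᵢ(x)
where Lᵢ(x) = Π_{j≠i} (x - xⱼ)/(xᵢ - xⱼ)

L_0(6.8) = (6.8 - 4)/(2 - 4) × (6.8 - 6)/(2 - 6) × (6.8 - 8)/(2 - 8) = 0.056000
L_1(6.8) = (6.8 - 2)/(4 - 2) × (6.8 - 6)/(4 - 6) × (6.8 - 8)/(4 - 8) = -0.288000
L_2(6.8) = (6.8 - 2)/(6 - 2) × (6.8 - 4)/(6 - 4) × (6.8 - 8)/(6 - 8) = 1.008000
L_3(6.8) = (6.8 - 2)/(8 - 2) × (6.8 - 4)/(8 - 4) × (6.8 - 6)/(8 - 6) = 0.224000

P(6.8) = (-6)×L_0(6.8) + (-2)×L_1(6.8) + (-1)×L_2(6.8) + 1×L_3(6.8)
P(6.8) = -0.544000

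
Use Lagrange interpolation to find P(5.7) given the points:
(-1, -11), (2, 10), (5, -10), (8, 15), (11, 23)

Lagrange interpolation formula:
P(x) = Σ yᵢ × Lᵢ(x)
where Lᵢ(x) = Π_{j≠i} (x - xⱼ)/(xᵢ - xⱼ)

L_0(5.7) = (5.7 - 2)/(-1 - 2) × (5.7 - 5)/(-1 - 5) × (5.7 - 8)/(-1 - 8) × (5.7 - 11)/(-1 - 11) = 0.016241
L_1(5.7) = (5.7 - (-1))/(2 - (-1)) × (5.7 - 5)/(2 - 5) × (5.7 - 8)/(2 - 8) × (5.7 - 11)/(2 - 11) = -0.117636
L_2(5.7) = (5.7 - (-1))/(5 - (-1)) × (5.7 - 2)/(5 - 2) × (5.7 - 8)/(5 - 8) × (5.7 - 11)/(5 - 11) = 0.932685
L_3(5.7) = (5.7 - (-1))/(8 - (-1)) × (5.7 - 2)/(8 - 2) × (5.7 - 5)/(8 - 5) × (5.7 - 11)/(8 - 11) = 0.189241
L_4(5.7) = (5.7 - (-1))/(11 - (-1)) × (5.7 - 2)/(11 - 2) × (5.7 - 5)/(11 - 5) × (5.7 - 8)/(11 - 8) = -0.020531

P(5.7) = (-11)×L_0(5.7) + 10×L_1(5.7) + (-10)×L_2(5.7) + 15×L_3(5.7) + 23×L_4(5.7)
P(5.7) = -8.315464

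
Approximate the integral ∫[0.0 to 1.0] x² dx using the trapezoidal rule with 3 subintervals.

f(x) = x²
a = 0.0, b = 1.0, n = 3
h = (b - a)/n = 0.333333

Trapezoidal rule: (h/2)[f(x₀) + 2f(x₁) + 2f(x₂) + ... + f(xₙ)]

x_0 = 0.0000, f(x_0) = 0.000000, coefficient = 1
x_1 = 0.3333, f(x_1) = 0.111111, coefficient = 2
x_2 = 0.6667, f(x_2) = 0.444444, coefficient = 2
x_3 = 1.0000, f(x_3) = 1.000000, coefficient = 1

I ≈ (0.333333/2) × 2.111111 = 0.351852
Exact value: 0.333333
Error: 0.018519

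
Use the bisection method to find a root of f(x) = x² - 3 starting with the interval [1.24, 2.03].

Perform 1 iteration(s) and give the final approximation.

f(x) = x² - 3
Initial interval: [1.24, 2.03]

Iteration 1:
  c_1 = (1.240000 + 2.030000)/2 = 1.635000
  f(c_1) = f(1.635000) = -0.326775
  f(a) × f(c) ≥ 0, new interval: [1.635000, 2.030000]

After 1 iteration(s), the approximation is c_1 = 1.635000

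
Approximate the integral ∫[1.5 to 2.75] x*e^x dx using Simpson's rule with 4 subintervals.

f(x) = x*e^x
a = 1.5, b = 2.75, n = 4
h = (b - a)/n = 0.312500

Simpson's rule: (h/3)[f(x₀) + 4f(x₁) + 2f(x₂) + ... + f(xₙ)]

x_0 = 1.5000, f(x_0) = 6.722534, coefficient = 1
x_1 = 1.8125, f(x_1) = 11.102909, coefficient = 4
x_2 = 2.1250, f(x_2) = 17.792407, coefficient = 2
x_3 = 2.4375, f(x_3) = 27.895710, coefficient = 4
x_4 = 2.7500, f(x_4) = 43.017238, coefficient = 1

I ≈ (0.312500/3) × 241.319061 = 25.137402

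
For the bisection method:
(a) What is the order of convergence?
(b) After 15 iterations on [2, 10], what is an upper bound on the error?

(a) Bisection has linear (order 1) convergence; the error is halved each step.

(b) Error bound = (b-a)/2^n = (10 - 2)/2^{15}
    = 8/2^{15}

(a) 1 (linear); (b) error ≤ 2.44e-04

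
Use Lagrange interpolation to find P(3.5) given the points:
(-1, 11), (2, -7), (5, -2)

Lagrange interpolation formula:
P(x) = Σ yᵢ × Lᵢ(x)
where Lᵢ(x) = Π_{j≠i} (x - xⱼ)/(xᵢ - xⱼ)

L_0(3.5) = (3.5 - 2)/(-1 - 2) × (3.5 - 5)/(-1 - 5) = -0.125000
L_1(3.5) = (3.5 - (-1))/(2 - (-1)) × (3.5 - 5)/(2 - 5) = 0.750000
L_2(3.5) = (3.5 - (-1))/(5 - (-1)) × (3.5 - 2)/(5 - 2) = 0.375000

P(3.5) = 11×L_0(3.5) + (-7)×L_1(3.5) + (-2)×L_2(3.5)
P(3.5) = -7.375000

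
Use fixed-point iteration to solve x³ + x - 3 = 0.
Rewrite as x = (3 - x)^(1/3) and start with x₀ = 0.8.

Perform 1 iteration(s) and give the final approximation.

Equation: x³ + x - 3 = 0
Fixed-point form: x = (3 - x)^(1/3)
x₀ = 0.8

x_1 = g(0.800000) = 1.300591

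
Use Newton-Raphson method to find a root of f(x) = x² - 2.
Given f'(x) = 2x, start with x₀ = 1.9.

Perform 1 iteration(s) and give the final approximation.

f(x) = x² - 2
f'(x) = 2x
x₀ = 1.9

Newton-Raphson formula: x_{n+1} = x_n - f(x_n)/f'(x_n)

Iteration 1:
  f(1.900000) = 1.610000
  f'(1.900000) = 3.800000
  x_1 = 1.900000 - 1.610000/3.800000 = 1.476316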